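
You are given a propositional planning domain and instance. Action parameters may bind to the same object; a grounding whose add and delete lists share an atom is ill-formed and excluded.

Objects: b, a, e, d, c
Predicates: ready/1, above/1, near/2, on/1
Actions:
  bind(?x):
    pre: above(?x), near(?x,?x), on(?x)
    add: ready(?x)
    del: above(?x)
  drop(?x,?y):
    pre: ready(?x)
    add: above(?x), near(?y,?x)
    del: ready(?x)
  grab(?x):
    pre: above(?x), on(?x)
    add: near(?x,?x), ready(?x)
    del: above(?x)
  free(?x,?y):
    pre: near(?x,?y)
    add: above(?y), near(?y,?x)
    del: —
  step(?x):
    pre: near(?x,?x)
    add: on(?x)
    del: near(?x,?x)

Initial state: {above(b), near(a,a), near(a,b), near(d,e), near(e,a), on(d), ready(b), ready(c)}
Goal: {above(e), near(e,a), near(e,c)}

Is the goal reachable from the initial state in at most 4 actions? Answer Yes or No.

Yes

1. drop(c,e)  →  {above(b), above(c), near(a,a), near(a,b), near(d,e), near(e,a), near(e,c), on(d), ready(b)}
2. free(d,e)  →  {above(b), above(c), above(e), near(a,a), near(a,b), near(d,e), near(e,a), near(e,c), near(e,d), on(d), ready(b)}
optimal plan length = 2; 2 ≤ 4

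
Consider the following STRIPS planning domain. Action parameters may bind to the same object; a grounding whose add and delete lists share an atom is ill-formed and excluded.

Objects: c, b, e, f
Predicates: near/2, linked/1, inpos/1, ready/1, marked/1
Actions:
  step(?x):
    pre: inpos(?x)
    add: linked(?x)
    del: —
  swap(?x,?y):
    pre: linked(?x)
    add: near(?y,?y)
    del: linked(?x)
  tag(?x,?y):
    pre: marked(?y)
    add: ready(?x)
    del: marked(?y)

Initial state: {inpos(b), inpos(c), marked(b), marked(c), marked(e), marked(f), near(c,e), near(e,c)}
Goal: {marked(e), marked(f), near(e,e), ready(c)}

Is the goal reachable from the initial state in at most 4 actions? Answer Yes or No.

1. step(c)  →  {inpos(b), inpos(c), linked(c), marked(b), marked(c), marked(e), marked(f), near(c,e), near(e,c)}
2. swap(c,e)  →  {inpos(b), inpos(c), marked(b), marked(c), marked(e), marked(f), near(c,e), near(e,c), near(e,e)}
3. tag(c,c)  →  {inpos(b), inpos(c), marked(b), marked(e), marked(f), near(c,e), near(e,c), near(e,e), ready(c)}
optimal plan length = 3; 3 ≤ 4

Yes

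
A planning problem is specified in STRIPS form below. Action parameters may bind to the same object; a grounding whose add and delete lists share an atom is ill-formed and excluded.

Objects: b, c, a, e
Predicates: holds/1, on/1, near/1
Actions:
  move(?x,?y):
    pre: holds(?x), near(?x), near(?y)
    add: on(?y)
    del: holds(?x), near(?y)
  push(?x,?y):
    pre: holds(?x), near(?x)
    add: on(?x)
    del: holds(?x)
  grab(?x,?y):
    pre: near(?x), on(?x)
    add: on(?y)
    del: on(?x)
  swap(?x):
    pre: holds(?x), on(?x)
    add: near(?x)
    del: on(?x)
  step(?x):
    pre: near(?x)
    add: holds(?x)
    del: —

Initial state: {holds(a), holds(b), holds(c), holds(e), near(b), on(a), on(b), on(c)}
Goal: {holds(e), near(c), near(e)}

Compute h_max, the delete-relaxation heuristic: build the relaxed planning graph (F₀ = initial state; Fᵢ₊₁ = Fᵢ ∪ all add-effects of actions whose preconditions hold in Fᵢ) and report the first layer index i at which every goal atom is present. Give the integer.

2

F0 = init (8 atoms)
F1 = F0 ∪ {near(a), near(c), on(e)}  (11 atoms)
F2 = F1 ∪ {near(e)}  (12 atoms)
goal ⊆ F2  ⇒  h_max = 2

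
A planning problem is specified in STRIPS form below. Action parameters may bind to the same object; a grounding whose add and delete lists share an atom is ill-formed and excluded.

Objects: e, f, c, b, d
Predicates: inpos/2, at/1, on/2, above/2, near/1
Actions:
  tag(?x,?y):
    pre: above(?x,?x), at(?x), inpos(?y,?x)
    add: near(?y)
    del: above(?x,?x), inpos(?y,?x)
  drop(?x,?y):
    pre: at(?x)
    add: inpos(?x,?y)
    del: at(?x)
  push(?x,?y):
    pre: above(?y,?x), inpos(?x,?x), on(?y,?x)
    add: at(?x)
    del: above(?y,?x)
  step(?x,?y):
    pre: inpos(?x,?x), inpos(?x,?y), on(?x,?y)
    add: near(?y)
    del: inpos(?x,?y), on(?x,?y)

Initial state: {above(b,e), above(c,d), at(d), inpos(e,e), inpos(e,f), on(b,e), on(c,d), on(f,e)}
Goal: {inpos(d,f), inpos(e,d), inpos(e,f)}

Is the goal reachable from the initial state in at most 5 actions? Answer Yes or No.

Yes

1. drop(d,f)  →  {above(b,e), above(c,d), inpos(d,f), inpos(e,e), inpos(e,f), on(b,e), on(c,d), on(f,e)}
2. push(e,b)  →  {above(c,d), at(e), inpos(d,f), inpos(e,e), inpos(e,f), on(b,e), on(c,d), on(f,e)}
3. drop(e,d)  →  {above(c,d), inpos(d,f), inpos(e,d), inpos(e,e), inpos(e,f), on(b,e), on(c,d), on(f,e)}
optimal plan length = 3; 3 ≤ 5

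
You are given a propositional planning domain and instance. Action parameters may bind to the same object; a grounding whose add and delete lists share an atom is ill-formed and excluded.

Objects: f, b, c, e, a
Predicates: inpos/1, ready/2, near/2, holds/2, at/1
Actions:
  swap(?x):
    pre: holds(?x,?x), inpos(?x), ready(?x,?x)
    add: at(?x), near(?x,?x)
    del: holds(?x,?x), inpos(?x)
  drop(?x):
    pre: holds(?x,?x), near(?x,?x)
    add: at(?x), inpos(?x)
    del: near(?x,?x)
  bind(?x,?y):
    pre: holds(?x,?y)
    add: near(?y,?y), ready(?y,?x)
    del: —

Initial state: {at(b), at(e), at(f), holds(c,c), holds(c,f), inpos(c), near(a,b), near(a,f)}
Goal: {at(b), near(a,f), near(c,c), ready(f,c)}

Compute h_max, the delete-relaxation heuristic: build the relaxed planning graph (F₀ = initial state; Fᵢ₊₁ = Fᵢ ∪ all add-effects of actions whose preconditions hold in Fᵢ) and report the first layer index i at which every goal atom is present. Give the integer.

1

F0 = init (8 atoms)
F1 = F0 ∪ {near(c,c), near(f,f), ready(c,c), ready(f,c)}  (12 atoms)
goal ⊆ F1  ⇒  h_max = 1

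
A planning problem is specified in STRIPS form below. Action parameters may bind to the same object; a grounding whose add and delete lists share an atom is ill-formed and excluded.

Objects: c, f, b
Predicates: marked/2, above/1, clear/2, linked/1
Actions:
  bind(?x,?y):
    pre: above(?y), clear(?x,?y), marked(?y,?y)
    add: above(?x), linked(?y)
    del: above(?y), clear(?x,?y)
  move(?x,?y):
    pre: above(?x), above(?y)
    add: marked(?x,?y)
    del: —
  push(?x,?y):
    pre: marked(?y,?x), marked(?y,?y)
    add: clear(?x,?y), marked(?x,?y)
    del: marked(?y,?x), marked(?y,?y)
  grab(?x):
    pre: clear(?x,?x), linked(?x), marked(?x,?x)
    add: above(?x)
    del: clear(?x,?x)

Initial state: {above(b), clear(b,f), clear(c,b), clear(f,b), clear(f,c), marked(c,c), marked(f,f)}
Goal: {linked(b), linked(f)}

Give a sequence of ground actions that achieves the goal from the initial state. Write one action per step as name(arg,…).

move(b,b); bind(f,b); bind(b,f)

1. move(b,b)  →  {above(b), clear(b,f), clear(c,b), clear(f,b), clear(f,c), marked(b,b), marked(c,c), marked(f,f)}
2. bind(f,b)  →  {above(f), clear(b,f), clear(c,b), clear(f,c), linked(b), marked(b,b), marked(c,c), marked(f,f)}
3. bind(b,f)  →  {above(b), clear(c,b), clear(f,c), linked(b), linked(f), marked(b,b), marked(c,c), marked(f,f)}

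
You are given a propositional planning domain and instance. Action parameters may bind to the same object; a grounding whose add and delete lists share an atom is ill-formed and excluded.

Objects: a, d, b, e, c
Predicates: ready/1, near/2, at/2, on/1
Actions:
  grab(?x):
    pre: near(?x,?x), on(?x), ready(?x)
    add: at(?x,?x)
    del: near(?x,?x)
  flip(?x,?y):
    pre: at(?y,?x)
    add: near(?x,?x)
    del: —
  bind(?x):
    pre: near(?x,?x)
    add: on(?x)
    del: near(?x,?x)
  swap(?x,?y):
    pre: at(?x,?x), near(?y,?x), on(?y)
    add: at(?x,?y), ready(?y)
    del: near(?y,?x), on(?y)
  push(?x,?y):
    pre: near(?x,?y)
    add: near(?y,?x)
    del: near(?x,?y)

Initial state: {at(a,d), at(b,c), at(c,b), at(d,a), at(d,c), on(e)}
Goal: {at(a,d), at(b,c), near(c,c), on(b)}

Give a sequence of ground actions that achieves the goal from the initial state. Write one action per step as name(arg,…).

1. flip(b,c)  →  {at(a,d), at(b,c), at(c,b), at(d,a), at(d,c), near(b,b), on(e)}
2. flip(c,d)  →  {at(a,d), at(b,c), at(c,b), at(d,a), at(d,c), near(b,b), near(c,c), on(e)}
3. bind(b)  →  {at(a,d), at(b,c), at(c,b), at(d,a), at(d,c), near(c,c), on(b), on(e)}

flip(b,c); flip(c,d); bind(b)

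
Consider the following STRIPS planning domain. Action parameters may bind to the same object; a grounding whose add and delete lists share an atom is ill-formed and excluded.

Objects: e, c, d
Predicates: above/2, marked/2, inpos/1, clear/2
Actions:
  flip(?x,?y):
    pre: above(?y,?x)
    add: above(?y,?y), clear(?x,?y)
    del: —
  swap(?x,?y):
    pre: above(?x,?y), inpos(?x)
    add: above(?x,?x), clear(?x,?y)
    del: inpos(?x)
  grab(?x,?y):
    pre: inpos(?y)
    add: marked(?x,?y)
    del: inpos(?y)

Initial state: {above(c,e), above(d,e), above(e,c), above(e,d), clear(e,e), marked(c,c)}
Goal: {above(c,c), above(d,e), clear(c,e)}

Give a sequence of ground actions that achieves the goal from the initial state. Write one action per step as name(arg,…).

flip(e,c); flip(c,e)

1. flip(e,c)  →  {above(c,c), above(c,e), above(d,e), above(e,c), above(e,d), clear(e,c), clear(e,e), marked(c,c)}
2. flip(c,e)  →  {above(c,c), above(c,e), above(d,e), above(e,c), above(e,d), above(e,e), clear(c,e), clear(e,c), clear(e,e), marked(c,c)}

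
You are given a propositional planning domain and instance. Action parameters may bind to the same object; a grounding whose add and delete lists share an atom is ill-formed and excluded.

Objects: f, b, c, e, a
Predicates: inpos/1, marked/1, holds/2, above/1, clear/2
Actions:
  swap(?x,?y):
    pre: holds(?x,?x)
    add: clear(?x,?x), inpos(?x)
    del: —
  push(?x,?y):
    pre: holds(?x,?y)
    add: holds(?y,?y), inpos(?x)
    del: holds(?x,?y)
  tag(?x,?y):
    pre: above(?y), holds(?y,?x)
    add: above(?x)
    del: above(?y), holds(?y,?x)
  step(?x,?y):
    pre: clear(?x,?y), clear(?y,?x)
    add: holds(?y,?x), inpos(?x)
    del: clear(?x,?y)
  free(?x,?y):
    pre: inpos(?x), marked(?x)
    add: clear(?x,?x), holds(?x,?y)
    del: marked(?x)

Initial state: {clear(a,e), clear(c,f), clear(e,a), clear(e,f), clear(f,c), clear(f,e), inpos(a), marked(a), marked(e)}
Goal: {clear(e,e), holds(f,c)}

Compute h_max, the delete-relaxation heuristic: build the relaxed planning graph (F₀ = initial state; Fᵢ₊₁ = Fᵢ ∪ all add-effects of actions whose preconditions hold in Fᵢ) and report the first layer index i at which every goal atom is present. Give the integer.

F0 = init (9 atoms)
F1 = F0 ∪ {clear(a,a), holds(a,a), holds(a,b), holds(a,c), holds(a,e), holds(a,f), holds(c,f), holds(e,a), holds(e,f), holds(f,c), holds(f,e), inpos(c), inpos(e), inpos(f)}  (23 atoms)
F2 = F1 ∪ {clear(e,e), holds(b,b), holds(c,c), holds(e,b), holds(e,c), holds(e,e), holds(f,f)}  (30 atoms)
goal ⊆ F2  ⇒  h_max = 2

2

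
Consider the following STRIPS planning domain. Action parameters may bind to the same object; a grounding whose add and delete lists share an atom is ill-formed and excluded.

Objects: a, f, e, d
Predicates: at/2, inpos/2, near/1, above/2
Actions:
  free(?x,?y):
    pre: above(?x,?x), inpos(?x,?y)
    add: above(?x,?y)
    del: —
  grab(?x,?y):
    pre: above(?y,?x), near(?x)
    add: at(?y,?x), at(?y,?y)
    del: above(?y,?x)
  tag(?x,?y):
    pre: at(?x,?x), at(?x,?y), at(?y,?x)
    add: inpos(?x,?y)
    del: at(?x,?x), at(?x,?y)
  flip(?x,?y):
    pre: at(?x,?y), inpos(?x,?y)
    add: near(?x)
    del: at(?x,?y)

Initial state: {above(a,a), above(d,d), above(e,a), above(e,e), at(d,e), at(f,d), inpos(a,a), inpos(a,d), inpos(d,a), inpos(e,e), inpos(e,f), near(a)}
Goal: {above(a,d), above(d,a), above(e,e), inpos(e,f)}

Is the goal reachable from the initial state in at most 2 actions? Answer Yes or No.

1. free(a,d)  →  {above(a,a), above(a,d), above(d,d), above(e,a), above(e,e), at(d,e), at(f,d), inpos(a,a), inpos(a,d), inpos(d,a), inpos(e,e), inpos(e,f), near(a)}
2. free(d,a)  →  {above(a,a), above(a,d), above(d,a), above(d,d), above(e,a), above(e,e), at(d,e), at(f,d), inpos(a,a), inpos(a,d), inpos(d,a), inpos(e,e), inpos(e,f), near(a)}
optimal plan length = 2; 2 ≤ 2

Yes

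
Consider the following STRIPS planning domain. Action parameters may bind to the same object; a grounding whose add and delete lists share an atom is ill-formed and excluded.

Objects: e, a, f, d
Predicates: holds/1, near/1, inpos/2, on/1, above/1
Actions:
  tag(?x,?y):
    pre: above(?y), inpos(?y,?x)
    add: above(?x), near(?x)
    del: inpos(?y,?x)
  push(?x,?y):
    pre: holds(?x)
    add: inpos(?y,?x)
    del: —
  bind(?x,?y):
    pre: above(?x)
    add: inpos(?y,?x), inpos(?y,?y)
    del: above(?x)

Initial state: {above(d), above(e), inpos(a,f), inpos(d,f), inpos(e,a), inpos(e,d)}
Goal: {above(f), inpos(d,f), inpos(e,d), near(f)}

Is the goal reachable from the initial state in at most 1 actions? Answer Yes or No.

1. tag(a,e)  →  {above(a), above(d), above(e), inpos(a,f), inpos(d,f), inpos(e,d), near(a)}
2. tag(f,a)  →  {above(a), above(d), above(e), above(f), inpos(d,f), inpos(e,d), near(a), near(f)}
optimal plan length = 2; 2 > 1

No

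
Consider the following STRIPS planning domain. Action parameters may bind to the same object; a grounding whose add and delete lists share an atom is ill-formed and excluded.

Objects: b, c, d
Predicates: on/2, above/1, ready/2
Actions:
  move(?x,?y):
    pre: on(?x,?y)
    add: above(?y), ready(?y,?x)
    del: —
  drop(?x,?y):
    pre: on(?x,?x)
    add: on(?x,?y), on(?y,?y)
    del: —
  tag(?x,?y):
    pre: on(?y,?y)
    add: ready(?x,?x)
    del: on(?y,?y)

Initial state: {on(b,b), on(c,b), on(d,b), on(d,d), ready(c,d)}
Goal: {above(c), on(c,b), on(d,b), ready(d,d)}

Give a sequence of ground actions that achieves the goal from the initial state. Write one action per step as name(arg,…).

move(d,d); drop(b,c); move(b,c)

1. move(d,d)  →  {above(d), on(b,b), on(c,b), on(d,b), on(d,d), ready(c,d), ready(d,d)}
2. drop(b,c)  →  {above(d), on(b,b), on(b,c), on(c,b), on(c,c), on(d,b), on(d,d), ready(c,d), ready(d,d)}
3. move(b,c)  →  {above(c), above(d), on(b,b), on(b,c), on(c,b), on(c,c), on(d,b), on(d,d), ready(c,b), ready(c,d), ready(d,d)}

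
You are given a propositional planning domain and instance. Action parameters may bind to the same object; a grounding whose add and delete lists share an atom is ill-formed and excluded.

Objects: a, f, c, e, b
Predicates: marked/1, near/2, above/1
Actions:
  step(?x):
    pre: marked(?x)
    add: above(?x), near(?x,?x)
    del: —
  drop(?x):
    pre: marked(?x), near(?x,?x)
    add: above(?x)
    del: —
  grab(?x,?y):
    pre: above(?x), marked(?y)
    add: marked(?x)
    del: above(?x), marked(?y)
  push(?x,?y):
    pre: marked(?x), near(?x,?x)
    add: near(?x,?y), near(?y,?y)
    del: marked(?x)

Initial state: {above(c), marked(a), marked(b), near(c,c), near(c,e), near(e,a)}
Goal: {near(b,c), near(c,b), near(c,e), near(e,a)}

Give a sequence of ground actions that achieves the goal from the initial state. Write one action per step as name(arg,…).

1. grab(c,a)  →  {marked(b), marked(c), near(c,c), near(c,e), near(e,a)}
2. push(c,b)  →  {marked(b), near(b,b), near(c,b), near(c,c), near(c,e), near(e,a)}
3. push(b,c)  →  {near(b,b), near(b,c), near(c,b), near(c,c), near(c,e), near(e,a)}

grab(c,a); push(c,b); push(b,c)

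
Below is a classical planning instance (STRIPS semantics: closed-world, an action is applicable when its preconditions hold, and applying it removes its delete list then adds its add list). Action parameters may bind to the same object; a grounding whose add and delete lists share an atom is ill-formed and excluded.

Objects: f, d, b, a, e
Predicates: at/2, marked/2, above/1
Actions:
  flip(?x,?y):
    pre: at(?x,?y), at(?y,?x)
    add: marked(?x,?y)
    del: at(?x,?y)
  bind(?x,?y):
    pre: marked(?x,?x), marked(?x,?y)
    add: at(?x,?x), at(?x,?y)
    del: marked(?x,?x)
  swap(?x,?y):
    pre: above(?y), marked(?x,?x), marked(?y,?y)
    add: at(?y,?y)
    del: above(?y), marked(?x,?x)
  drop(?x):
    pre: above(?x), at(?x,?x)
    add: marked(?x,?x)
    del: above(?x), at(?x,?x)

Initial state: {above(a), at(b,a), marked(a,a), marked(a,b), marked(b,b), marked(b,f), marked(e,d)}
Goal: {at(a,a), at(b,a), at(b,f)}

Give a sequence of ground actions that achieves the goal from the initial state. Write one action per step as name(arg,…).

1. bind(b,f)  →  {above(a), at(b,a), at(b,b), at(b,f), marked(a,a), marked(a,b), marked(b,f), marked(e,d)}
2. bind(a,b)  →  {above(a), at(a,a), at(a,b), at(b,a), at(b,b), at(b,f), marked(a,b), marked(b,f), marked(e,d)}

bind(b,f); bind(a,b)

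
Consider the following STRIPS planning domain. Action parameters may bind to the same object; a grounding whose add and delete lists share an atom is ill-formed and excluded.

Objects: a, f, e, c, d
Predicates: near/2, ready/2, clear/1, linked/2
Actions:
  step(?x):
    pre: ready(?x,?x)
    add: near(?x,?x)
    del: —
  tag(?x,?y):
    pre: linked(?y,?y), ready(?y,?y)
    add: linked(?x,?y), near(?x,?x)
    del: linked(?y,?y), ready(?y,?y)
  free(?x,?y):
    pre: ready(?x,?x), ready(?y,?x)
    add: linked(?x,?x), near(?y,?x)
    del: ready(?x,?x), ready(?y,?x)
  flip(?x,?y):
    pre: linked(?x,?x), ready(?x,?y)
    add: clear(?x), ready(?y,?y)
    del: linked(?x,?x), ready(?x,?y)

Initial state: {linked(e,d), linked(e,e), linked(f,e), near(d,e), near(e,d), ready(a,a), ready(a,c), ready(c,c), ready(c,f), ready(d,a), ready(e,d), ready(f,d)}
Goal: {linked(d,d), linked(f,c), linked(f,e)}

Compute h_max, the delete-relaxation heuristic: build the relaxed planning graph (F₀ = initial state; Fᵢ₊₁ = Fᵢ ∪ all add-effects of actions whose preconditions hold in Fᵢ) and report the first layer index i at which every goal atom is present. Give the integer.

2

F0 = init (12 atoms)
F1 = F0 ∪ {clear(e), linked(a,a), linked(c,c), near(a,a), near(a,c), near(c,c), near(d,a), ready(d,d)}  (20 atoms)
F2 = F1 ∪ {clear(a), clear(c), linked(a,c), linked(c,a), linked(d,a), linked(d,c), linked(d,d), linked(e,a), linked(e,c), linked(f,a), linked(f,c), near(d,d), near(e,e), near(f,d), near(f,f), ready(f,f)}  (36 atoms)
goal ⊆ F2  ⇒  h_max = 2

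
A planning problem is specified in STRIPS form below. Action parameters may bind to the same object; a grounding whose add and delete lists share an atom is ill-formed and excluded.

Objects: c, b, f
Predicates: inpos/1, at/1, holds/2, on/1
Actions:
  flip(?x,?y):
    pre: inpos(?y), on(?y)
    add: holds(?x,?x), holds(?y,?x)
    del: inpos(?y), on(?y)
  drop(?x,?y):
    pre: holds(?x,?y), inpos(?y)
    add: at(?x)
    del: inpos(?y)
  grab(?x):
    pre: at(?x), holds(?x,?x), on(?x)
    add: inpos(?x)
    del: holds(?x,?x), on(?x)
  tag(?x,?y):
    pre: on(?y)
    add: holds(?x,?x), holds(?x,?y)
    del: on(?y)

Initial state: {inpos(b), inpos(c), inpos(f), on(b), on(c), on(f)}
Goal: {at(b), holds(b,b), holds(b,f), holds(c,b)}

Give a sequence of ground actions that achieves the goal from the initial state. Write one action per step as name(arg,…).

1. flip(b,c)  →  {holds(b,b), holds(c,b), inpos(b), inpos(f), on(b), on(f)}
2. flip(f,b)  →  {holds(b,b), holds(b,f), holds(c,b), holds(f,f), inpos(f), on(f)}
3. drop(b,f)  →  {at(b), holds(b,b), holds(b,f), holds(c,b), holds(f,f), on(f)}

flip(b,c); flip(f,b); drop(b,f)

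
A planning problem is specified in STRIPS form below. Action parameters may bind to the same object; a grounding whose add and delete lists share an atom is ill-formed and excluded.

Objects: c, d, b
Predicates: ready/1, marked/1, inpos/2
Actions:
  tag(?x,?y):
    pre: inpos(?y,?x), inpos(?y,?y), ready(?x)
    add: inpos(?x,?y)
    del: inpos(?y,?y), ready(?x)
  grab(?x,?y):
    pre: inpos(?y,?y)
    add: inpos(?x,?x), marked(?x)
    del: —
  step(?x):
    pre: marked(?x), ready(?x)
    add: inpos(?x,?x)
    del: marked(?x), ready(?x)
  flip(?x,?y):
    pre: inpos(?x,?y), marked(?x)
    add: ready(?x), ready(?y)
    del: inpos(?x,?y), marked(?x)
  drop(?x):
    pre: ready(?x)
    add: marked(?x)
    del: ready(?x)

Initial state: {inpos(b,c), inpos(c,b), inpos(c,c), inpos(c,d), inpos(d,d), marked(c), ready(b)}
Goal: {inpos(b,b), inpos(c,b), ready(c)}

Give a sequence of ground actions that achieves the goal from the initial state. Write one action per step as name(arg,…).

grab(b,c); flip(c,c)

1. grab(b,c)  →  {inpos(b,b), inpos(b,c), inpos(c,b), inpos(c,c), inpos(c,d), inpos(d,d), marked(b), marked(c), ready(b)}
2. flip(c,c)  →  {inpos(b,b), inpos(b,c), inpos(c,b), inpos(c,d), inpos(d,d), marked(b), ready(b), ready(c)}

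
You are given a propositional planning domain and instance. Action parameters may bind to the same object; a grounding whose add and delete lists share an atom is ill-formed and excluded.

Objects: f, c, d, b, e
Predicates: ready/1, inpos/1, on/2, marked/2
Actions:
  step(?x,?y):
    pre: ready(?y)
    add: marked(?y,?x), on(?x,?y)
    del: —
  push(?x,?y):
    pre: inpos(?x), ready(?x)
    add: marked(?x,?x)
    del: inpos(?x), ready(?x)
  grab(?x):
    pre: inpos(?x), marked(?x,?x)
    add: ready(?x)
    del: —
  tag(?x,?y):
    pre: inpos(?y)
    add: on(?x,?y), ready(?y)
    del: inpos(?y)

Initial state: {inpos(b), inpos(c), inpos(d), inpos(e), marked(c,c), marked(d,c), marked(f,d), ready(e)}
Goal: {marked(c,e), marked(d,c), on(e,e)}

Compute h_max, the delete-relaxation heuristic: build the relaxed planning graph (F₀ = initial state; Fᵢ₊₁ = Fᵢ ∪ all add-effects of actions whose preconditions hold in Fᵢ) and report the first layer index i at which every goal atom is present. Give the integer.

F0 = init (8 atoms)
F1 = F0 ∪ {marked(e,b), marked(e,c), marked(e,d), marked(e,e), marked(e,f), on(b,b), on(b,c), on(b,d), on(b,e), on(c,b), on(c,c), on(c,d), on(c,e), on(d,b), on(d,c), on(d,d), on(d,e), on(e,b), on(e,c), on(e,d), on(e,e), on(f,b), on(f,c), on(f,d), on(f,e), ready(b), ready(c), ready(d)}  (36 atoms)
F2 = F1 ∪ {marked(b,b), marked(b,c), marked(b,d), marked(b,e), marked(b,f), marked(c,b), marked(c,d), marked(c,e), marked(c,f), marked(d,b), marked(d,d), marked(d,e), marked(d,f)}  (49 atoms)
goal ⊆ F2  ⇒  h_max = 2

2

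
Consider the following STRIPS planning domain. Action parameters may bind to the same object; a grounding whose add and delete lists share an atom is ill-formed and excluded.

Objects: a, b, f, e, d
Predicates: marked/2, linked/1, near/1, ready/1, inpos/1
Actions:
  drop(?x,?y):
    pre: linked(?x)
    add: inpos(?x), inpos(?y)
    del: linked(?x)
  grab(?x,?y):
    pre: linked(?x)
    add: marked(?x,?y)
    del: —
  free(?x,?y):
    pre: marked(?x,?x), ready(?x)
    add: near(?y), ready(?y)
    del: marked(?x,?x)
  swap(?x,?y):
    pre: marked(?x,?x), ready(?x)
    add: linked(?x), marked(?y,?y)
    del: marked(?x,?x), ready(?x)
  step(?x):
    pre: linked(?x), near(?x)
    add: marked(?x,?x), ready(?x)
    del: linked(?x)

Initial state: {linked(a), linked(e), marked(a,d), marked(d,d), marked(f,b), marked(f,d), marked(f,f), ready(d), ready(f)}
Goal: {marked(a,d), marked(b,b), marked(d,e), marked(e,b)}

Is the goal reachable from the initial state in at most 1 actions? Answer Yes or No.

1. grab(e,b)  →  {linked(a), linked(e), marked(a,d), marked(d,d), marked(e,b), marked(f,b), marked(f,d), marked(f,f), ready(d), ready(f)}
2. swap(d,b)  →  {linked(a), linked(d), linked(e), marked(a,d), marked(b,b), marked(e,b), marked(f,b), marked(f,d), marked(f,f), ready(f)}
3. grab(d,e)  →  {linked(a), linked(d), linked(e), marked(a,d), marked(b,b), marked(d,e), marked(e,b), marked(f,b), marked(f,d), marked(f,f), ready(f)}
optimal plan length = 3; 3 > 1

No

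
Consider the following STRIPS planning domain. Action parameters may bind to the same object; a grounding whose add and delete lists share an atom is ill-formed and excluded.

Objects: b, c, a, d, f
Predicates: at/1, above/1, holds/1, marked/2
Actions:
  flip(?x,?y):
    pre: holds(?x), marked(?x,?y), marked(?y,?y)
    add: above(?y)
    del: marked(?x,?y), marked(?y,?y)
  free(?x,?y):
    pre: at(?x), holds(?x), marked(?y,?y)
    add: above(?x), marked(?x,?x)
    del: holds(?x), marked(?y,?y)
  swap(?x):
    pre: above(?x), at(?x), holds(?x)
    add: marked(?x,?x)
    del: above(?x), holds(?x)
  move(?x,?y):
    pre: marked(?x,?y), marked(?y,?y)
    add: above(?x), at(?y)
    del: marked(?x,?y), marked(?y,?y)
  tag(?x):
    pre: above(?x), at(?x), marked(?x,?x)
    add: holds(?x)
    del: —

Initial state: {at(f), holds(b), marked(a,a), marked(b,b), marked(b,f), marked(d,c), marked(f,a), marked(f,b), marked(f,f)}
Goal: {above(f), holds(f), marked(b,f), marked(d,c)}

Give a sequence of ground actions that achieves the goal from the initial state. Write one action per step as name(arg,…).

move(f,b); tag(f)

1. move(f,b)  →  {above(f), at(b), at(f), holds(b), marked(a,a), marked(b,f), marked(d,c), marked(f,a), marked(f,f)}
2. tag(f)  →  {above(f), at(b), at(f), holds(b), holds(f), marked(a,a), marked(b,f), marked(d,c), marked(f,a), marked(f,f)}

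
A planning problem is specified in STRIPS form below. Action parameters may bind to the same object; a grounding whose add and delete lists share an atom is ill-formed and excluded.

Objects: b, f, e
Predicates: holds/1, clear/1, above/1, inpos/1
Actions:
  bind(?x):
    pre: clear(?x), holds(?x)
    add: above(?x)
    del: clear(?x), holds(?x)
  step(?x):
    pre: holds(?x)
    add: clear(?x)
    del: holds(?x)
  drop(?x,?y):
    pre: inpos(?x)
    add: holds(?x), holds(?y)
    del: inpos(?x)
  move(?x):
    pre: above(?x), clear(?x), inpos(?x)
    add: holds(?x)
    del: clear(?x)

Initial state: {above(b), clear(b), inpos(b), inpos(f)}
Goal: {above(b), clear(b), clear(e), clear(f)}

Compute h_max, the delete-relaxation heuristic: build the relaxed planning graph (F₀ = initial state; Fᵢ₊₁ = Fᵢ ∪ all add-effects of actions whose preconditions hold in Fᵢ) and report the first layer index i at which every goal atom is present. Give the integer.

2

F0 = init (4 atoms)
F1 = F0 ∪ {holds(b), holds(e), holds(f)}  (7 atoms)
F2 = F1 ∪ {clear(e), clear(f)}  (9 atoms)
goal ⊆ F2  ⇒  h_max = 2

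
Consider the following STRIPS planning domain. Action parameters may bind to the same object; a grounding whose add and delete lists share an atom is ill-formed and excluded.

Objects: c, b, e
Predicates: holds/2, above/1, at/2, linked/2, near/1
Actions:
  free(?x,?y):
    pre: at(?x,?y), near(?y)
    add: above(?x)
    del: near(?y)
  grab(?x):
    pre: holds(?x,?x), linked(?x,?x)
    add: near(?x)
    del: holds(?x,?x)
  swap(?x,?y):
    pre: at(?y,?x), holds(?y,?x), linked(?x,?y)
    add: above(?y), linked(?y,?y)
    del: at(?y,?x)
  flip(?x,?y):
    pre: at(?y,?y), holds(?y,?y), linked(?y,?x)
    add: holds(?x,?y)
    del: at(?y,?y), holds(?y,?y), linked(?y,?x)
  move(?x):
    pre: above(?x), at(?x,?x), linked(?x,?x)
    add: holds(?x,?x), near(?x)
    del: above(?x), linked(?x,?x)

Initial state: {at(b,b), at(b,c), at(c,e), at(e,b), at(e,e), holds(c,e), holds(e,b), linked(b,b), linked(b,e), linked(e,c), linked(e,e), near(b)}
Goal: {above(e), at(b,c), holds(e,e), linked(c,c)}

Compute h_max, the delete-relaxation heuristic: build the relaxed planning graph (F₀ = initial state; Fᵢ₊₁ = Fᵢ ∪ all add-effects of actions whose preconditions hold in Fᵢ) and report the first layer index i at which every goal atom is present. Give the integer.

2

F0 = init (12 atoms)
F1 = F0 ∪ {above(b), above(c), above(e), linked(c,c)}  (16 atoms)
F2 = F1 ∪ {holds(b,b), holds(e,e), near(e)}  (19 atoms)
goal ⊆ F2  ⇒  h_max = 2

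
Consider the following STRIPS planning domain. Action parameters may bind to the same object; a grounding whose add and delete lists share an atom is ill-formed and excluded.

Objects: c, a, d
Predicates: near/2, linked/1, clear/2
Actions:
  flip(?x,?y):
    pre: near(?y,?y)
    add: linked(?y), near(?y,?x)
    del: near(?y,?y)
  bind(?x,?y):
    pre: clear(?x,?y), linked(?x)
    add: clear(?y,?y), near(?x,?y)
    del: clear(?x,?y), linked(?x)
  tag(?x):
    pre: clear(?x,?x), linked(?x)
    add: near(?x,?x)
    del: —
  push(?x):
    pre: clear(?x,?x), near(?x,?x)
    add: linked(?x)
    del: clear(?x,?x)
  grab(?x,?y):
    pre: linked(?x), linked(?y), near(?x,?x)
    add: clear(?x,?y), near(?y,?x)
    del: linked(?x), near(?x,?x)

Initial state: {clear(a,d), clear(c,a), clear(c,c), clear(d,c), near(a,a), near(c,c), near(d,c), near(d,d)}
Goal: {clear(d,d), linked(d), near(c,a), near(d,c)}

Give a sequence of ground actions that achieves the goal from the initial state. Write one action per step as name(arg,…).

1. flip(c,a)  →  {clear(a,d), clear(c,a), clear(c,c), clear(d,c), linked(a), near(a,c), near(c,c), near(d,c), near(d,d)}
2. flip(c,d)  →  {clear(a,d), clear(c,a), clear(c,c), clear(d,c), linked(a), linked(d), near(a,c), near(c,c), near(d,c)}
3. flip(a,c)  →  {clear(a,d), clear(c,a), clear(c,c), clear(d,c), linked(a), linked(c), linked(d), near(a,c), near(c,a), near(d,c)}
4. bind(a,d)  →  {clear(c,a), clear(c,c), clear(d,c), clear(d,d), linked(c), linked(d), near(a,c), near(a,d), near(c,a), near(d,c)}

flip(c,a); flip(c,d); flip(a,c); bind(a,d)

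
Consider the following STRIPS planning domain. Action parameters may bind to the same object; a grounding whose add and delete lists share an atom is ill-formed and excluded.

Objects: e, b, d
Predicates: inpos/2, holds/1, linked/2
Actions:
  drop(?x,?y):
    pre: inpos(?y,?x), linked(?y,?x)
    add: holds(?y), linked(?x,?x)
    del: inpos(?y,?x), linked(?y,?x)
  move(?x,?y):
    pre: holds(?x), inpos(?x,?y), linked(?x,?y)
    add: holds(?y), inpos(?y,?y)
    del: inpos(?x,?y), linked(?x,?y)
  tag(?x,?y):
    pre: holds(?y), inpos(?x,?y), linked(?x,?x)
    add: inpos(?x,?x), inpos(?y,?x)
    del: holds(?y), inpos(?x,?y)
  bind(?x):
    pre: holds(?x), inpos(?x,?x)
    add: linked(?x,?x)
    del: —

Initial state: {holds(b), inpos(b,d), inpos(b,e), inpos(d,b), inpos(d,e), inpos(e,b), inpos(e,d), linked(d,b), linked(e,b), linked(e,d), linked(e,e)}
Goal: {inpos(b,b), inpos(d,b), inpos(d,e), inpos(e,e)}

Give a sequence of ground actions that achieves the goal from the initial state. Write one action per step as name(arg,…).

1. drop(b,e)  →  {holds(b), holds(e), inpos(b,d), inpos(b,e), inpos(d,b), inpos(d,e), inpos(e,d), linked(b,b), linked(d,b), linked(e,d), linked(e,e)}
2. tag(b,e)  →  {holds(b), inpos(b,b), inpos(b,d), inpos(d,b), inpos(d,e), inpos(e,b), inpos(e,d), linked(b,b), linked(d,b), linked(e,d), linked(e,e)}
3. tag(e,b)  →  {inpos(b,b), inpos(b,d), inpos(b,e), inpos(d,b), inpos(d,e), inpos(e,d), inpos(e,e), linked(b,b), linked(d,b), linked(e,d), linked(e,e)}

drop(b,e); tag(b,e); tag(e,b)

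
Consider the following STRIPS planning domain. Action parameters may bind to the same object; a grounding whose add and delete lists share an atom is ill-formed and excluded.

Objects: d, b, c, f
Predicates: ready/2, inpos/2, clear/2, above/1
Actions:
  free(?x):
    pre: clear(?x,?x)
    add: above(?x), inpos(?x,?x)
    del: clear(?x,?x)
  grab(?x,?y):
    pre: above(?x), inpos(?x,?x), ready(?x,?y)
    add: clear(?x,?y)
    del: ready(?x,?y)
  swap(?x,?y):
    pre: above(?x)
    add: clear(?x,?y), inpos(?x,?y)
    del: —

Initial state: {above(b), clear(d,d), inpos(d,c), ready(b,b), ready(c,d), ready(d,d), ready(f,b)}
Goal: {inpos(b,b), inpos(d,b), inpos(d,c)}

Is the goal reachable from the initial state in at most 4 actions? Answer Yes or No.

Yes

1. free(d)  →  {above(b), above(d), inpos(d,c), inpos(d,d), ready(b,b), ready(c,d), ready(d,d), ready(f,b)}
2. swap(d,b)  →  {above(b), above(d), clear(d,b), inpos(d,b), inpos(d,c), inpos(d,d), ready(b,b), ready(c,d), ready(d,d), ready(f,b)}
3. swap(b,b)  →  {above(b), above(d), clear(b,b), clear(d,b), inpos(b,b), inpos(d,b), inpos(d,c), inpos(d,d), ready(b,b), ready(c,d), ready(d,d), ready(f,b)}
optimal plan length = 3; 3 ≤ 4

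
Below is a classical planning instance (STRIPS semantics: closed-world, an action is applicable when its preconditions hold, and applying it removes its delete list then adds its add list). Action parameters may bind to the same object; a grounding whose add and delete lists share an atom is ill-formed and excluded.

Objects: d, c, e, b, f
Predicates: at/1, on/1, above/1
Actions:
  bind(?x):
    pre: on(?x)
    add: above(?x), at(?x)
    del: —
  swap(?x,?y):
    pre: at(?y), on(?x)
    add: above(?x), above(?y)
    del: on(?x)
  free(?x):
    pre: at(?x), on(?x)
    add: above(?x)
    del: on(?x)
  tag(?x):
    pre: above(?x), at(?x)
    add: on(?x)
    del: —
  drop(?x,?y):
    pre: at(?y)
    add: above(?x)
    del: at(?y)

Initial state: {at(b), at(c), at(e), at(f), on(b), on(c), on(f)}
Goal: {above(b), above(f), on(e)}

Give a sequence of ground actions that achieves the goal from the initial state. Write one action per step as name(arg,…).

1. bind(b)  →  {above(b), at(b), at(c), at(e), at(f), on(b), on(c), on(f)}
2. swap(f,e)  →  {above(b), above(e), above(f), at(b), at(c), at(e), at(f), on(b), on(c)}
3. tag(e)  →  {above(b), above(e), above(f), at(b), at(c), at(e), at(f), on(b), on(c), on(e)}

bind(b); swap(f,e); tag(e)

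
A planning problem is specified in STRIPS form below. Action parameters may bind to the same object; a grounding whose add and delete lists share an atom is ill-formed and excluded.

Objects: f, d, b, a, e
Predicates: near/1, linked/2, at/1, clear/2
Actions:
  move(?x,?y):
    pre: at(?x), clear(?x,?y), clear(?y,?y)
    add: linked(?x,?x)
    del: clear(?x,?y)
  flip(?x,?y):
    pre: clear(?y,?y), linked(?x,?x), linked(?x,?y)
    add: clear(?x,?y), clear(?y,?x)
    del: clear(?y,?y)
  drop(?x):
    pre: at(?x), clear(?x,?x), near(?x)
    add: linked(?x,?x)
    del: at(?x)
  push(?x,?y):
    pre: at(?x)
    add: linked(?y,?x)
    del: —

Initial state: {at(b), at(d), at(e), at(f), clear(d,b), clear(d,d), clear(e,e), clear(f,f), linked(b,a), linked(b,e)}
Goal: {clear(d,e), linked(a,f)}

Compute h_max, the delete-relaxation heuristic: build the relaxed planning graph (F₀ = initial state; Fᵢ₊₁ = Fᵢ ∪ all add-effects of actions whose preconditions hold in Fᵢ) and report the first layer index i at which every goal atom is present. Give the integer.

2

F0 = init (10 atoms)
F1 = F0 ∪ {linked(a,b), linked(a,d), linked(a,e), linked(a,f), linked(b,b), linked(b,d), linked(b,f), linked(d,b), linked(d,d), linked(d,e), linked(d,f), linked(e,b), linked(e,d), linked(e,e), linked(e,f), linked(f,b), linked(f,d), linked(f,e), linked(f,f)}  (29 atoms)
F2 = F1 ∪ {clear(b,d), clear(b,e), clear(b,f), clear(d,e), clear(d,f), clear(e,b), clear(e,d), clear(e,f), clear(f,b), clear(f,d), clear(f,e)}  (40 atoms)
goal ⊆ F2  ⇒  h_max = 2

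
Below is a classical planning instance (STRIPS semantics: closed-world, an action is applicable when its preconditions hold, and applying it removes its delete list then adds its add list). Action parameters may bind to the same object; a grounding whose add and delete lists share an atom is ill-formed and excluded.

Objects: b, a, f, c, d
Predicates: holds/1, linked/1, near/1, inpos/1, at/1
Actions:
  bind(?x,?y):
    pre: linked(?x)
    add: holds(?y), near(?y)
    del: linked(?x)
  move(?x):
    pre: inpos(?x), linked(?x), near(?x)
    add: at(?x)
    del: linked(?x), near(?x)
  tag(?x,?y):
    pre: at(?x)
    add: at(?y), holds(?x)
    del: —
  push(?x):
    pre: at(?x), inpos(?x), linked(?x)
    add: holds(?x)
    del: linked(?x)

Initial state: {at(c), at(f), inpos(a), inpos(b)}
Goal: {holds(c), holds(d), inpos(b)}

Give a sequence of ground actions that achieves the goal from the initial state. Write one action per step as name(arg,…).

1. tag(c,d)  →  {at(c), at(d), at(f), holds(c), inpos(a), inpos(b)}
2. tag(d,b)  →  {at(b), at(c), at(d), at(f), holds(c), holds(d), inpos(a), inpos(b)}

tag(c,d); tag(d,b)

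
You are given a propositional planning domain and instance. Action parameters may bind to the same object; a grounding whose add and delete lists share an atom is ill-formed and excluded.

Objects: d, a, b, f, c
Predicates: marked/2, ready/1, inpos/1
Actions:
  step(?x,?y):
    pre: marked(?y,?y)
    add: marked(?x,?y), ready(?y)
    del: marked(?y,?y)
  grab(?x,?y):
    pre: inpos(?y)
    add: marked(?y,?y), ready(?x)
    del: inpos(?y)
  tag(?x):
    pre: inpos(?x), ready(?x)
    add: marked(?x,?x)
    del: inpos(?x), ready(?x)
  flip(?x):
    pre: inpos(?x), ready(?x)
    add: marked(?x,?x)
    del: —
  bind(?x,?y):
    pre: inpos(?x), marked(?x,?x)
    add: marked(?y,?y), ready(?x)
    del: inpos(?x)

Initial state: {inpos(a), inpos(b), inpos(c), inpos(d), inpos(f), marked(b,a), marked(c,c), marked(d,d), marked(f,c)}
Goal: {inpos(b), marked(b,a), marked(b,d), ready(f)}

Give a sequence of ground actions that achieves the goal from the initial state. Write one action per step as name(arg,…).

1. step(b,d)  →  {inpos(a), inpos(b), inpos(c), inpos(d), inpos(f), marked(b,a), marked(b,d), marked(c,c), marked(f,c), ready(d)}
2. grab(f,d)  →  {inpos(a), inpos(b), inpos(c), inpos(f), marked(b,a), marked(b,d), marked(c,c), marked(d,d), marked(f,c), ready(d), ready(f)}

step(b,d); grab(f,d)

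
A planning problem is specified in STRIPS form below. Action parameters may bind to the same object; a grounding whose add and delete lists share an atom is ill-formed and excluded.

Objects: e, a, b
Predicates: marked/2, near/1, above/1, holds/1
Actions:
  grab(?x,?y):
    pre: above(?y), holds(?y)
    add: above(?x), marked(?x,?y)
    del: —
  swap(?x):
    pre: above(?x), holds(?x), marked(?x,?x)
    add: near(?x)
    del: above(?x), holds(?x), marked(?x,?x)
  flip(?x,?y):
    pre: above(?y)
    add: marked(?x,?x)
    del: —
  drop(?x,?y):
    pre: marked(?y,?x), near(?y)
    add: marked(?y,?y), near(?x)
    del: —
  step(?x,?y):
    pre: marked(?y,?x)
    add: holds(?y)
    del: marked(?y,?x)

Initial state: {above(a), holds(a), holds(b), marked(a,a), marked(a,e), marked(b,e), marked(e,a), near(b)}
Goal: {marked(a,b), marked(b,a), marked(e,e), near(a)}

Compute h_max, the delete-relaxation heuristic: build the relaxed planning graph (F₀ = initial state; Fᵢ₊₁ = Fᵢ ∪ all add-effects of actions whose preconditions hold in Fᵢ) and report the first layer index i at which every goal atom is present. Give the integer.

F0 = init (8 atoms)
F1 = F0 ∪ {above(b), above(e), holds(e), marked(b,a), marked(b,b), marked(e,e), near(a), near(e)}  (16 atoms)
F2 = F1 ∪ {marked(a,b), marked(e,b)}  (18 atoms)
goal ⊆ F2  ⇒  h_max = 2

2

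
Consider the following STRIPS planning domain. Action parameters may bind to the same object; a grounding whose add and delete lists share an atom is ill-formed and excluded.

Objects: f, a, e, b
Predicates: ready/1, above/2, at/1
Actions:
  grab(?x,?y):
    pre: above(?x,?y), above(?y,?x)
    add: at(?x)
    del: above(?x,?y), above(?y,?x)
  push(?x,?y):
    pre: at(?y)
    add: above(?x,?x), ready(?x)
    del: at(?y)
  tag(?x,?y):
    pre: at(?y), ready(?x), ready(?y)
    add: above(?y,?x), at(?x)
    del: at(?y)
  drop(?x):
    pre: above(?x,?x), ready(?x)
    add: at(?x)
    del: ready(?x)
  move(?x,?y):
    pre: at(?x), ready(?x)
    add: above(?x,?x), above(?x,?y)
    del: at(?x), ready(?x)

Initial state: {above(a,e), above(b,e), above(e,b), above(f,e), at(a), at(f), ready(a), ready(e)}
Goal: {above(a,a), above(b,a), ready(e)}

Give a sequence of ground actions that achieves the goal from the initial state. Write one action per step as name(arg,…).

grab(b,e); push(a,f); push(b,a); tag(a,b)

1. grab(b,e)  →  {above(a,e), above(f,e), at(a), at(b), at(f), ready(a), ready(e)}
2. push(a,f)  →  {above(a,a), above(a,e), above(f,e), at(a), at(b), ready(a), ready(e)}
3. push(b,a)  →  {above(a,a), above(a,e), above(b,b), above(f,e), at(b), ready(a), ready(b), ready(e)}
4. tag(a,b)  →  {above(a,a), above(a,e), above(b,a), above(b,b), above(f,e), at(a), ready(a), ready(b), ready(e)}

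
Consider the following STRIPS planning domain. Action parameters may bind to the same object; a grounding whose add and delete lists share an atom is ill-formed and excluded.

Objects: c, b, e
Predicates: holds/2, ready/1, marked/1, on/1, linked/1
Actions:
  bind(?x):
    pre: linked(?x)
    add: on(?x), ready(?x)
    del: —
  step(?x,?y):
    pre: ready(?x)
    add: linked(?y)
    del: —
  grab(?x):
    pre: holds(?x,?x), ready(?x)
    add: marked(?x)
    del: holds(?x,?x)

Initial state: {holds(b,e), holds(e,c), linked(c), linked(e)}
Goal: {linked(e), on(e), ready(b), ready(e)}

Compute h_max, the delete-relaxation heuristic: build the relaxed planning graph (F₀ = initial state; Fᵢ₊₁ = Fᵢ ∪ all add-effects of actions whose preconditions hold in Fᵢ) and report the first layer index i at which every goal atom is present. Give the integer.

3

F0 = init (4 atoms)
F1 = F0 ∪ {on(c), on(e), ready(c), ready(e)}  (8 atoms)
F2 = F1 ∪ {linked(b)}  (9 atoms)
F3 = F2 ∪ {on(b), ready(b)}  (11 atoms)
goal ⊆ F3  ⇒  h_max = 3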